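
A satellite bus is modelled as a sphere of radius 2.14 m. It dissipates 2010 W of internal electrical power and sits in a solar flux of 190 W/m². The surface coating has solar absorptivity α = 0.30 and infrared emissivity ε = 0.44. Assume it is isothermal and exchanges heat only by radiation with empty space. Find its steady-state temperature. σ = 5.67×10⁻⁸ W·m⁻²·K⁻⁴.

T ≈ 211 K

At steady state, absorbed solar power + internal power = radiated power.
Absorbed: α·S·A_cross = 0.30·190·14.39 = 820.1 W (cross-section πr²).
Total input = 820.1 + 2010 = 2830 W.
Radiated: εσ·A_surf·T⁴ with A_surf = 4πr² = 57.55 m².
T⁴ = 2830/(0.44·5.67×10⁻⁸·57.55) = 1.971×10⁹ K⁴.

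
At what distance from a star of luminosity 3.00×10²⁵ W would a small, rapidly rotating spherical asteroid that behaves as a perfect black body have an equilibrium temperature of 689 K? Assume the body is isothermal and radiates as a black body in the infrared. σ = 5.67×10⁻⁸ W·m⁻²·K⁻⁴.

For an isothermal black-emitting sphere, (1−a)S·πr² = σ·4πr²·T⁴ ⇒ S = 4σT⁴/(1−a).
S = 4·5.67×10⁻⁸·(689)⁴/1.00 = 51110 W/m².
Flux falls as S = L/(4πd²), so d = √(L/(4πS)) = √(3.00×10²⁵/(4π·51110)).

d ≈ 6.83×10⁹ m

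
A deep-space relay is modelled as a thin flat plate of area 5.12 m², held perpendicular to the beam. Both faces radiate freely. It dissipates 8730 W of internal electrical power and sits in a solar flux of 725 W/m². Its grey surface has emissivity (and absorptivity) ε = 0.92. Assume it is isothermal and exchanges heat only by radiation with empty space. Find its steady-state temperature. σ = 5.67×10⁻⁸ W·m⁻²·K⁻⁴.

T ≈ 388 K

At steady state, absorbed solar power + internal power = radiated power.
Absorbed: α·S·A_cross = 0.92·725·5.120 = 3415 W (cross-section A).
Total input = 3415 + 8730 = 12150 W.
Radiated: εσ·A_surf·T⁴ with A_surf = 2A = 10.24 m².
T⁴ = 12150/(0.92·5.67×10⁻⁸·10.24) = 2.274×10¹⁰ K⁴.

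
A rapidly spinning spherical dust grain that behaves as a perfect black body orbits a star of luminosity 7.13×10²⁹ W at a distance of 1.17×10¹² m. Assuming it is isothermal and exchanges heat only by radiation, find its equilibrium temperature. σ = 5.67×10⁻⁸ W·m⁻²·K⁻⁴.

T ≈ 654 K

First find the stellar flux at distance d: S = L/(4πd²) = 7.13×10²⁹/(4π·(1.17×10¹²)²) = 41450 W/m².
For an isothermal sphere, absorbed (1−a)S·πr² = emitted σ·4πr²·T⁴, so T⁴ = (1−a)S/(4σ).
T⁴ = 1.00·41450/(4·5.67×10⁻⁸) = 1.828×10¹¹ K⁴.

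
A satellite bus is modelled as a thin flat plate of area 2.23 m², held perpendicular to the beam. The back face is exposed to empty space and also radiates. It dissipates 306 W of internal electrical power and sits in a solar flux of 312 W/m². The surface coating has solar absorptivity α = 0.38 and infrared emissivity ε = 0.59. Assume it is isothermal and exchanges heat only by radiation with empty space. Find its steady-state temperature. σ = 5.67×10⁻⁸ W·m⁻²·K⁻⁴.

At steady state, absorbed solar power + internal power = radiated power.
Absorbed: α·S·A_cross = 0.38·312·2.230 = 264.4 W (cross-section A).
Total input = 264.4 + 306 = 570.4 W.
Radiated: εσ·A_surf·T⁴ with A_surf = 2A = 4.460 m².
T⁴ = 570.4/(0.59·5.67×10⁻⁸·4.460) = 3.823×10⁹ K⁴.

T ≈ 249 K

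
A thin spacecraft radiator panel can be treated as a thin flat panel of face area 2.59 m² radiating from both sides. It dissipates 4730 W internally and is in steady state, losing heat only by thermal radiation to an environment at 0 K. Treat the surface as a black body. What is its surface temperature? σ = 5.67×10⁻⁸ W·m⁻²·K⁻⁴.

Steady state: internal power = radiated power, P = εσA T⁴.
Radiating area A = 2·2.59 = 5.180 m².
T⁴ = P/(εσA) = 4730/(1.0·5.67×10⁻⁸·5.180) = 1.610×10¹⁰ K⁴.
T = (1.610×10¹⁰)^(1/4).

T ≈ 356 K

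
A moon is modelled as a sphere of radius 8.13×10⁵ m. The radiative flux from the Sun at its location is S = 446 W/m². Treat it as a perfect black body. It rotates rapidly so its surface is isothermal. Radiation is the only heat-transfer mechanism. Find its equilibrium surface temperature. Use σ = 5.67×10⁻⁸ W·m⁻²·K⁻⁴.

At equilibrium, absorbed power = emitted power.
Absorbing cross-section = πr² = 2.076×10¹² m²; emitting surface = 4πr² = 8.306×10¹² m² (ratio 4).
S·A_cross = εσ·A_surf·T⁴  ⇒  T⁴ = S/(4σ).
T⁴ = 1.00·446/(4·5.67×10⁻⁸) = 1.966×10⁹ K⁴.
T = (1.966×10⁹)^(1/4).

T ≈ 211 K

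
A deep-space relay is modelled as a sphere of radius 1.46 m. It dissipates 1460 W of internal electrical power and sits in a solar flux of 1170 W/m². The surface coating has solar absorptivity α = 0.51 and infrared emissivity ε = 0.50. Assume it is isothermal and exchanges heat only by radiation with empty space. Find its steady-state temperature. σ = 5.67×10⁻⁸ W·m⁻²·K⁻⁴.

At steady state, absorbed solar power + internal power = radiated power.
Absorbed: α·S·A_cross = 0.51·1170·6.697 = 3996 W (cross-section πr²).
Total input = 3996 + 1460 = 5456 W.
Radiated: εσ·A_surf·T⁴ with A_surf = 4πr² = 26.79 m².
T⁴ = 5456/(0.50·5.67×10⁻⁸·26.79) = 7.184×10⁹ K⁴.

T ≈ 291 K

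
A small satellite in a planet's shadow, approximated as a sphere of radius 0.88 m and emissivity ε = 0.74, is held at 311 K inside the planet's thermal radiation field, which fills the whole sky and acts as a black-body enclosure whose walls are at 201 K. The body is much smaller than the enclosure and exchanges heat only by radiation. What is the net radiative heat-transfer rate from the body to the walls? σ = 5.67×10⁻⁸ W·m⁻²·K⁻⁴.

For a small grey body in a large enclosure: P_net = εσA(T_body⁴ − T_wall⁴).
A = 4πr² = 9.731 m²; T_body⁴ − T_wall⁴ = 9.355×10⁹ − 1.632×10⁹ = 7.723×10⁹ K⁴.
|P_net| = 0.74·5.67×10⁻⁸·9.731·7.723×10⁹.

P_net ≈ 3150 W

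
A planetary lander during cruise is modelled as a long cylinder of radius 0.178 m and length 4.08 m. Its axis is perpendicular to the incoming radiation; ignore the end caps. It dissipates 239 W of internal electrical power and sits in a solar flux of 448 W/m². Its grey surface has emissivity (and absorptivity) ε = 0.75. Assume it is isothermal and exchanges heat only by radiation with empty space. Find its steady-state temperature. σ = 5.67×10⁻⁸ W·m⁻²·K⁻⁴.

At steady state, absorbed solar power + internal power = radiated power.
Absorbed: α·S·A_cross = 0.75·448·1.452 = 488.0 W (cross-section 2rL).
Total input = 488.0 + 239 = 727.0 W.
Radiated: εσ·A_surf·T⁴ with A_surf = 2πrL = 4.563 m².
T⁴ = 727.0/(0.75·5.67×10⁻⁸·4.563) = 3.747×10⁹ K⁴.

T ≈ 247 K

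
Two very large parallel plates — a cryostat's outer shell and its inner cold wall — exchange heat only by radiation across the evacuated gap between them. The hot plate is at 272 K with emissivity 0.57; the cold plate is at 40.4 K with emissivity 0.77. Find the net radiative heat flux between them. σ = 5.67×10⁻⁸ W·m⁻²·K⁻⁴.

For two infinite grey parallel plates, q = σ(T₁⁴ − T₂⁴)/(1/ε₁ + 1/ε₂ − 1).
T₁⁴ − T₂⁴ = 5.474×10⁹ − 2.664×10⁶ = 5.471×10⁹ K⁴.
1/ε₁ + 1/ε₂ − 1 = 1.754 + 1.299 − 1 = 2.053.
q = 5.67×10⁻⁸ × 5.471×10⁹ / 2.053.

q ≈ 151 W/m²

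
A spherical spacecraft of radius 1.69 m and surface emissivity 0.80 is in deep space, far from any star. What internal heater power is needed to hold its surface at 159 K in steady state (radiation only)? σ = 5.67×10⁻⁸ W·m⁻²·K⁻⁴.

P ≈ 1040 W

P = εσ·4πr²·T⁴.
4πr² = 35.89 m²; T⁴ = 6.391×10⁸ K⁴.
P = 0.80·5.67×10⁻⁸·35.89·6.391×10⁸.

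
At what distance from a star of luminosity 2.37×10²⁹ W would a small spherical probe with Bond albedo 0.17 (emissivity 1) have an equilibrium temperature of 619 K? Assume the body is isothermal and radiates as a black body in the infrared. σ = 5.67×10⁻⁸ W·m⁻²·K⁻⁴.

d ≈ 6.86×10¹¹ m

For an isothermal black-emitting sphere, (1−a)S·πr² = σ·4πr²·T⁴ ⇒ S = 4σT⁴/(1−a).
S = 4·5.67×10⁻⁸·(619)⁴/0.830 = 40120 W/m².
Flux falls as S = L/(4πd²), so d = √(L/(4πS)) = √(2.37×10²⁹/(4π·40120)).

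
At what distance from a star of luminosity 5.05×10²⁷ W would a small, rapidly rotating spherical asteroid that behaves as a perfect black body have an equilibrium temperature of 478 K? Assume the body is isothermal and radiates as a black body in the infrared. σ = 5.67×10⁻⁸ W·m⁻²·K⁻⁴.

For an isothermal black-emitting sphere, (1−a)S·πr² = σ·4πr²·T⁴ ⇒ S = 4σT⁴/(1−a).
S = 4·5.67×10⁻⁸·(478)⁴/1.00 = 11840 W/m².
Flux falls as S = L/(4πd²), so d = √(L/(4πS)) = √(5.05×10²⁷/(4π·11840)).

d ≈ 1.84×10¹¹ m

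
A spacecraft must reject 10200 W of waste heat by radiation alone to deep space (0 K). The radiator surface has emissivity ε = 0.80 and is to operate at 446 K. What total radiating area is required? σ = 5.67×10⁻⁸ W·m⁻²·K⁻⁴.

P = εσA T⁴ ⇒ A = P/(εσT⁴).
T⁴ = 3.957×10¹⁰ K⁴.
A = 10200/(0.80 × 5.67×10⁻⁸ × 3.957×10¹⁰).

A ≈ 5.68 m²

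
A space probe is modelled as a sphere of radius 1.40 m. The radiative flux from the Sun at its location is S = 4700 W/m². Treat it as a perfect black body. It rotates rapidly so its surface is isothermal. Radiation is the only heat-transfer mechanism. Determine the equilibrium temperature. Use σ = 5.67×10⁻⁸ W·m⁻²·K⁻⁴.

At equilibrium, absorbed power = emitted power.
Absorbing cross-section = πr² = 6.158 m²; emitting surface = 4πr² = 24.63 m² (ratio 4).
S·A_cross = εσ·A_surf·T⁴  ⇒  T⁴ = S/(4σ).
T⁴ = 1.00·4700/(4·5.67×10⁻⁸) = 2.072×10¹⁰ K⁴.
T = (2.072×10¹⁰)^(1/4).

T ≈ 379 K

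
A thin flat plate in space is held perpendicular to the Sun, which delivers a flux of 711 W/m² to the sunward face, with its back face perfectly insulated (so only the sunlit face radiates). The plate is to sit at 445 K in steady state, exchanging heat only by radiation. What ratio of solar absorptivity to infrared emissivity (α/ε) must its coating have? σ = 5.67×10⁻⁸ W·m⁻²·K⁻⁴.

Balance: αS·A = εσ·1A·T⁴ ⇒ α/ε = σT⁴/S.
α/ε = 5.67×10⁻⁸·(445)⁴/711 = 5.67×10⁻⁸·3.921×10¹⁰/711.

α/ε ≈ 3.13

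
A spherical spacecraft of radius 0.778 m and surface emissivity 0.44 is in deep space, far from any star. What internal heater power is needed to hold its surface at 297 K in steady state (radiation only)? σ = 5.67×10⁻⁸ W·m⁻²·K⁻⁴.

P = εσ·4πr²·T⁴.
4πr² = 7.606 m²; T⁴ = 7.781×10⁹ K⁴.
P = 0.44·5.67×10⁻⁸·7.606·7.781×10⁹.

P ≈ 1480 W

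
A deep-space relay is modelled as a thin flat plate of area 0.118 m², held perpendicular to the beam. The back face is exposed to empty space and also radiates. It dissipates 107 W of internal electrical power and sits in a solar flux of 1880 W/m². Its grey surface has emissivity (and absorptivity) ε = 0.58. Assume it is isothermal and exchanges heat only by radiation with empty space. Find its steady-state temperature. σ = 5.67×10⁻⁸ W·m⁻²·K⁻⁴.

At steady state, absorbed solar power + internal power = radiated power.
Absorbed: α·S·A_cross = 0.58·1880·0.1180 = 128.7 W (cross-section A).
Total input = 128.7 + 107 = 235.7 W.
Radiated: εσ·A_surf·T⁴ with A_surf = 2A = 0.2360 m².
T⁴ = 235.7/(0.58·5.67×10⁻⁸·0.2360) = 3.037×10¹⁰ K⁴.

T ≈ 417 K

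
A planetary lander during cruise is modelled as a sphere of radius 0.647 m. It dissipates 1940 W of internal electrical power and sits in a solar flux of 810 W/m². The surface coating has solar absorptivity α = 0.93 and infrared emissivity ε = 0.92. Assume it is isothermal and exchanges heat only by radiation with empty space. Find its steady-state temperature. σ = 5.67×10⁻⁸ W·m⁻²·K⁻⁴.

At steady state, absorbed solar power + internal power = radiated power.
Absorbed: α·S·A_cross = 0.93·810·1.315 = 990.7 W (cross-section πr²).
Total input = 990.7 + 1940 = 2931 W.
Radiated: εσ·A_surf·T⁴ with A_surf = 4πr² = 5.260 m².
T⁴ = 2931/(0.92·5.67×10⁻⁸·5.260) = 1.068×10¹⁰ K⁴.

T ≈ 321 K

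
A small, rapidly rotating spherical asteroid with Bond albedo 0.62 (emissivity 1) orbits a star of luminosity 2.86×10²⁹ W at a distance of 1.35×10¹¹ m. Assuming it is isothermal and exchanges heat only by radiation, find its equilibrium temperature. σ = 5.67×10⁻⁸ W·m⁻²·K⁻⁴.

First find the stellar flux at distance d: S = L/(4πd²) = 2.86×10²⁹/(4π·(1.35×10¹¹)²) = 1.249×10⁶ W/m².
For an isothermal sphere, absorbed (1−a)S·πr² = emitted σ·4πr²·T⁴, so T⁴ = (1−a)S/(4σ).
T⁴ = 0.380·1.249×10⁶/(4·5.67×10⁻⁸) = 2.092×10¹² K⁴.

T ≈ 1200 K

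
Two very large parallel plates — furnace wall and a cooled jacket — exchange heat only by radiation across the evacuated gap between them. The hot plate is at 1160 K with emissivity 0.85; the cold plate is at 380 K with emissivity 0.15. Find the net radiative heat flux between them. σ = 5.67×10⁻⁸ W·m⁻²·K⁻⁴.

q ≈ 14800 W/m²

For two infinite grey parallel plates, q = σ(T₁⁴ − T₂⁴)/(1/ε₁ + 1/ε₂ − 1).
T₁⁴ − T₂⁴ = 1.811×10¹² − 2.085×10¹⁰ = 1.790×10¹² K⁴.
1/ε₁ + 1/ε₂ − 1 = 1.176 + 6.667 − 1 = 6.843.
q = 5.67×10⁻⁸ × 1.790×10¹² / 6.843.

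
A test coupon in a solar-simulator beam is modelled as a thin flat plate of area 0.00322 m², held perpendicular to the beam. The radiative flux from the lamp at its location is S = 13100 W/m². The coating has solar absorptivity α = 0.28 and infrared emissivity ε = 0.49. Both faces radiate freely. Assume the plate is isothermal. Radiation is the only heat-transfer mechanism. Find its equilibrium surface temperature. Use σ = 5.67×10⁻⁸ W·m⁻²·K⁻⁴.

T ≈ 507 K

At equilibrium, absorbed power = emitted power.
Absorbing cross-section = A = 0.003220 m²; emitting surface = 2A = 0.006440 m² (ratio 2).
αS·A_cross = εσ·A_surf·T⁴  ⇒  T⁴ = αS/(ε·2σ).
T⁴ = 0.280·13100/(0.49·2·5.67×10⁻⁸) = 6.601×10¹⁰ K⁴.
T = (6.601×10¹⁰)^(1/4).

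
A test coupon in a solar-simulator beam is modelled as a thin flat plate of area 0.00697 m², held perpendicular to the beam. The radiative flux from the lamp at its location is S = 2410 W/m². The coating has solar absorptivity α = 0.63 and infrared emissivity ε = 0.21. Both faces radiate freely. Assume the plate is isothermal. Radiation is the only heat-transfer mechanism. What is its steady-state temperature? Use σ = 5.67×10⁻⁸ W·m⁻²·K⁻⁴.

At equilibrium, absorbed power = emitted power.
Absorbing cross-section = A = 0.006970 m²; emitting surface = 2A = 0.01394 m² (ratio 2).
αS·A_cross = εσ·A_surf·T⁴  ⇒  T⁴ = αS/(ε·2σ).
T⁴ = 0.630·2410/(0.21·2·5.67×10⁻⁸) = 6.376×10¹⁰ K⁴.
T = (6.376×10¹⁰)^(1/4).

T ≈ 502 K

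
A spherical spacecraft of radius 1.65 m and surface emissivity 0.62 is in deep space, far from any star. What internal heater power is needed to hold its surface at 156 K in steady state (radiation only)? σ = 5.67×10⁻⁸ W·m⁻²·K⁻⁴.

P = εσ·4πr²·T⁴.
4πr² = 34.21 m²; T⁴ = 5.922×10⁸ K⁴.
P = 0.62·5.67×10⁻⁸·34.21·5.922×10⁸.

P ≈ 712 W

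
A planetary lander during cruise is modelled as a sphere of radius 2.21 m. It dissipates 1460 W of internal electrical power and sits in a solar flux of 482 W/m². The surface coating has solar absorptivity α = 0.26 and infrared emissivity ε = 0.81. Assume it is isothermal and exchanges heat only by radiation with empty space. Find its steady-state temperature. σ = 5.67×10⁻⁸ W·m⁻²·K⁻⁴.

T ≈ 186 K

At steady state, absorbed solar power + internal power = radiated power.
Absorbed: α·S·A_cross = 0.26·482·15.34 = 1923 W (cross-section πr²).
Total input = 1923 + 1460 = 3383 W.
Radiated: εσ·A_surf·T⁴ with A_surf = 4πr² = 61.38 m².
T⁴ = 3383/(0.81·5.67×10⁻⁸·61.38) = 1.200×10⁹ K⁴.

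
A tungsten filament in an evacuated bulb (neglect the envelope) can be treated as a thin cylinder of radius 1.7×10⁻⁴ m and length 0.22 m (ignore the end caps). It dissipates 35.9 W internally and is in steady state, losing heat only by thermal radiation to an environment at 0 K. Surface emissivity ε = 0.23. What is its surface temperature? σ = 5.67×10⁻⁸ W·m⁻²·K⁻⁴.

Steady state: internal power = radiated power, P = εσA T⁴.
Radiating area A = 2πrL = 2.350×10⁻⁴ m².
T⁴ = P/(εσA) = 35.9/(0.23·5.67×10⁻⁸·2.350×10⁻⁴) = 1.171×10¹³ K⁴.
T = (1.171×10¹³)^(1/4).

T ≈ 1850 K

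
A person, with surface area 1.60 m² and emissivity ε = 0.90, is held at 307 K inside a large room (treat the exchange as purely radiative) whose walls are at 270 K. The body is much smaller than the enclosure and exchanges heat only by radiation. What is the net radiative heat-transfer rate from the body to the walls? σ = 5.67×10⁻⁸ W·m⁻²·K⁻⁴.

P_net ≈ 291 W

For a small grey body in a large enclosure: P_net = εσA(T_body⁴ − T_wall⁴).
A = 1.60 m²; T_body⁴ − T_wall⁴ = 8.883×10⁹ − 5.314×10⁹ = 3.568×10⁹ K⁴.
|P_net| = 0.90·5.67×10⁻⁸·1.600·3.568×10⁹.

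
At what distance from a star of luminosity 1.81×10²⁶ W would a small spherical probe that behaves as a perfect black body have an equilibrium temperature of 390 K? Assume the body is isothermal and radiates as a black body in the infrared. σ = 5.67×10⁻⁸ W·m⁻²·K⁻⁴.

For an isothermal black-emitting sphere, (1−a)S·πr² = σ·4πr²·T⁴ ⇒ S = 4σT⁴/(1−a).
S = 4·5.67×10⁻⁸·(390)⁴/1.00 = 5247 W/m².
Flux falls as S = L/(4πd²), so d = √(L/(4πS)) = √(1.81×10²⁶/(4π·5247)).

d ≈ 5.24×10¹⁰ m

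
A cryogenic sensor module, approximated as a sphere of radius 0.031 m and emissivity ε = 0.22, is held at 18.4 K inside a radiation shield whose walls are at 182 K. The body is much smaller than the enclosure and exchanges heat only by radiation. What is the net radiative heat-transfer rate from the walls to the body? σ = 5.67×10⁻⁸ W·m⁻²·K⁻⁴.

For a small grey body in a large enclosure: P_net = εσA(T_body⁴ − T_wall⁴).
A = 4πr² = 0.01208 m²; T_body⁴ − T_wall⁴ = 1.146×10⁵ − 1.097×10⁹ = -1.097×10⁹ K⁴.
|P_net| = 0.22·5.67×10⁻⁸·0.01208·1.097×10⁹.

P_net ≈ 0.165 W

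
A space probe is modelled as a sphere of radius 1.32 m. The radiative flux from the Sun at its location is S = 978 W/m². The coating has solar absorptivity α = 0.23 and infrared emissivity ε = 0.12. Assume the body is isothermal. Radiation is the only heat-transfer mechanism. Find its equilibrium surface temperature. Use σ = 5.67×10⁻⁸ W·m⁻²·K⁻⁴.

At equilibrium, absorbed power = emitted power.
Absorbing cross-section = πr² = 5.474 m²; emitting surface = 4πr² = 21.90 m² (ratio 4).
αS·A_cross = εσ·A_surf·T⁴  ⇒  T⁴ = αS/(ε·4σ).
T⁴ = 0.230·978/(0.12·4·5.67×10⁻⁸) = 8.265×10⁹ K⁴.
T = (8.265×10⁹)^(1/4).

T ≈ 302 K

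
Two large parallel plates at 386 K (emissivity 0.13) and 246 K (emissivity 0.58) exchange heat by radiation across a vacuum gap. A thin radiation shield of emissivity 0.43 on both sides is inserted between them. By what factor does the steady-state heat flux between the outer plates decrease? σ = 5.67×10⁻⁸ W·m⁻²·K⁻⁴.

factor ≈ 1.43

Without shield: q₀ = σΔ(T⁴)/(1/ε₁+1/ε₂−1) with denominator 8.416.
With shield the two gaps are in series; the resistances add: (1/ε₁+1/ε_s−1)+(1/ε_s+1/ε₂−1) = 9.018+3.050 = 12.07.
Heat-flux ratio q₀/q = 12.07/8.416.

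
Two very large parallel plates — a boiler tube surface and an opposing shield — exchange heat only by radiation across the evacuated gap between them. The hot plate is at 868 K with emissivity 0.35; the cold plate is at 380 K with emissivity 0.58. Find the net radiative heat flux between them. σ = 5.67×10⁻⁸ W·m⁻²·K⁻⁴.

q ≈ 8660 W/m²

For two infinite grey parallel plates, q = σ(T₁⁴ − T₂⁴)/(1/ε₁ + 1/ε₂ − 1).
T₁⁴ − T₂⁴ = 5.676×10¹¹ − 2.085×10¹⁰ = 5.468×10¹¹ K⁴.
1/ε₁ + 1/ε₂ − 1 = 2.857 + 1.724 − 1 = 3.581.
q = 5.67×10⁻⁸ × 5.468×10¹¹ / 3.581.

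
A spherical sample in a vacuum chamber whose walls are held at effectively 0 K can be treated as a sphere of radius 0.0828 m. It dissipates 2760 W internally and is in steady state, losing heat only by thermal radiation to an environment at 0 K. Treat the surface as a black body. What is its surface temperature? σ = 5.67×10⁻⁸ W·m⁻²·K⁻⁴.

Steady state: internal power = radiated power, P = εσA T⁴.
Radiating area A = 4πr² = 0.08615 m².
T⁴ = P/(εσA) = 2760/(1.0·5.67×10⁻⁸·0.08615) = 5.650×10¹¹ K⁴.
T = (5.650×10¹¹)^(1/4).

T ≈ 867 K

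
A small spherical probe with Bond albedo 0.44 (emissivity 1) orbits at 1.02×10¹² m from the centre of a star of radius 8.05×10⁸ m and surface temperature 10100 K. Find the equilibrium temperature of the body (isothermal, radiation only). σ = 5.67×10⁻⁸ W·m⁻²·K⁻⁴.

The star's surface emits σT_*⁴; at distance d the flux is S = σT_*⁴(R_*/d)².
S = 5.67×10⁻⁸·(10100)⁴·(8.05×10⁸/1.02×10¹²)² = 367.5 W/m².
For an isothermal sphere T⁴ = (1−a)S/(4σ) = 9.074×10⁸ K⁴.

T ≈ 174 K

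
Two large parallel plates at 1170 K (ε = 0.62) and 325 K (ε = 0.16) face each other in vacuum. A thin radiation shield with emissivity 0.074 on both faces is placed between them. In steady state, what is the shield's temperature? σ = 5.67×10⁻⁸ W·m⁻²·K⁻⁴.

T_s ≈ 1020 K

In steady state the net flux on the hot side equals that on the cold side.
σ(T₁⁴−T_s⁴)/D₁ = σ(T_s⁴−T₂⁴)/D₂, with D₁ = 1/ε₁+1/ε_s−1 = 14.13, D₂ = 1/ε_s+1/ε₂−1 = 18.76.
Solve for T_s⁴: T_s⁴ = (D₂·T₁⁴ + D₁·T₂⁴)/(D₁+D₂) = 1.074×10¹² K⁴.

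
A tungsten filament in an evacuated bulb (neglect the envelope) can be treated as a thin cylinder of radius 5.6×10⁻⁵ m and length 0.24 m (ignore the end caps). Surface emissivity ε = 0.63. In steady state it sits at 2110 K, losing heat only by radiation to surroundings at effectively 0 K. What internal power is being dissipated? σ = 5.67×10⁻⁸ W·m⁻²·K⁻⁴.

P ≈ 59.8 W

Steady state: P = εσA T⁴.
A = 2πrL = 8.445×10⁻⁵ m²; T⁴ = (2110)⁴ = 1.982×10¹³ K⁴.
P = 0.63 × 5.67×10⁻⁸ × 8.445×10⁻⁵ × 1.982×10¹³.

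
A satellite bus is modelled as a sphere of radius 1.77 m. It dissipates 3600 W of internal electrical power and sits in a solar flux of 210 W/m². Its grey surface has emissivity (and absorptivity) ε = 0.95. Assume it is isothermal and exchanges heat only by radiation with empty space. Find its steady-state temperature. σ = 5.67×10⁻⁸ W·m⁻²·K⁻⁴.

T ≈ 226 K

At steady state, absorbed solar power + internal power = radiated power.
Absorbed: α·S·A_cross = 0.95·210·9.842 = 1964 W (cross-section πr²).
Total input = 1964 + 3600 = 5564 W.
Radiated: εσ·A_surf·T⁴ with A_surf = 4πr² = 39.37 m².
T⁴ = 5564/(0.95·5.67×10⁻⁸·39.37) = 2.624×10⁹ K⁴.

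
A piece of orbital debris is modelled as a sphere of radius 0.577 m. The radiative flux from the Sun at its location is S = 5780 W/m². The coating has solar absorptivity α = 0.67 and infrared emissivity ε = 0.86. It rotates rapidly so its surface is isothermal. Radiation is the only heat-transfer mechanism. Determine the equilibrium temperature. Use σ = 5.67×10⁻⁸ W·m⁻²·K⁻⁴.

At equilibrium, absorbed power = emitted power.
Absorbing cross-section = πr² = 1.046 m²; emitting surface = 4πr² = 4.184 m² (ratio 4).
αS·A_cross = εσ·A_surf·T⁴  ⇒  T⁴ = αS/(ε·4σ).
T⁴ = 0.670·5780/(0.86·4·5.67×10⁻⁸) = 1.985×10¹⁰ K⁴.
T = (1.985×10¹⁰)^(1/4).

T ≈ 375 K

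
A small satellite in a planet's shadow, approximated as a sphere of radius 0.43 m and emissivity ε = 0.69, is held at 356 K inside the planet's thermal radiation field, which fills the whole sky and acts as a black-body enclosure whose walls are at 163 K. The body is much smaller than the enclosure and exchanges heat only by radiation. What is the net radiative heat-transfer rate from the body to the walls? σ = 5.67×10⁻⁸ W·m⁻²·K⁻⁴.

P_net ≈ 1400 W

For a small grey body in a large enclosure: P_net = εσA(T_body⁴ − T_wall⁴).
A = 4πr² = 2.324 m²; T_body⁴ − T_wall⁴ = 1.606×10¹⁰ − 7.059×10⁸ = 1.536×10¹⁰ K⁴.
|P_net| = 0.69·5.67×10⁻⁸·2.324·1.536×10¹⁰.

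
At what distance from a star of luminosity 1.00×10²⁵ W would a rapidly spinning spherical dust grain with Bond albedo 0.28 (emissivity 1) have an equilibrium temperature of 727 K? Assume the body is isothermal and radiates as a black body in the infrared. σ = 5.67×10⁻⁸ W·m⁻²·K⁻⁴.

d ≈ 3.01×10⁹ m

For an isothermal black-emitting sphere, (1−a)S·πr² = σ·4πr²·T⁴ ⇒ S = 4σT⁴/(1−a).
S = 4·5.67×10⁻⁸·(727)⁴/0.720 = 87990 W/m².
Flux falls as S = L/(4πd²), so d = √(L/(4πS)) = √(1.00×10²⁵/(4π·87990)).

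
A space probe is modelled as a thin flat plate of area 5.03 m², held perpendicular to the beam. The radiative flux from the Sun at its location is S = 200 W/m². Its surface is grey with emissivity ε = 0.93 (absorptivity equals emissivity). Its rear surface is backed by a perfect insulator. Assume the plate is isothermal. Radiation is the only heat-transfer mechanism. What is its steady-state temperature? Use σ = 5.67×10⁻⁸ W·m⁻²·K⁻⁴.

At equilibrium, absorbed power = emitted power.
Absorbing cross-section = A = 5.030 m²; emitting surface = A = 5.030 m² (ratio 1).
εS·A_cross = εσ·A_surf·T⁴  ⇒  T⁴ = S/(1σ)   (ε cancels).
T⁴ = 200/(1·5.67×10⁻⁸) = 3.527×10⁹ K⁴.
T = (3.527×10⁹)^(1/4).

T ≈ 244 K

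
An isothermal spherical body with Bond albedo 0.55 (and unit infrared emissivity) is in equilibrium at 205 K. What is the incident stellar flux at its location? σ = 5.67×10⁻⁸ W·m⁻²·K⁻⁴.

S ≈ 890 W/m²

(1−a)S·πr² = σ·4πr²·T⁴ ⇒ S = 4σT⁴/(1−a).
S = 4·5.67×10⁻⁸·1.766×10⁹/0.450.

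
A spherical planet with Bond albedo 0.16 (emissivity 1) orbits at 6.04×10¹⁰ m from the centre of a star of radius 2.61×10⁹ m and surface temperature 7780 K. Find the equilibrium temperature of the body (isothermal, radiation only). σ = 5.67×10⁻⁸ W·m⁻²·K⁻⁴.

The star's surface emits σT_*⁴; at distance d the flux is S = σT_*⁴(R_*/d)².
S = 5.67×10⁻⁸·(7780)⁴·(2.61×10⁹/6.04×10¹⁰)² = 3.879×10⁵ W/m².
For an isothermal sphere T⁴ = (1−a)S/(4σ) = 1.437×10¹² K⁴.

T ≈ 1090 K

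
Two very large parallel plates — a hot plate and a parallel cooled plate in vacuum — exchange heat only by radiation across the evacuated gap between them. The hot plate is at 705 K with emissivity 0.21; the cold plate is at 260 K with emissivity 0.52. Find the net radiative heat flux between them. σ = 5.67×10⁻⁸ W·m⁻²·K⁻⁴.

q ≈ 2420 W/m²

For two infinite grey parallel plates, q = σ(T₁⁴ − T₂⁴)/(1/ε₁ + 1/ε₂ − 1).
T₁⁴ − T₂⁴ = 2.470×10¹¹ − 4.570×10⁹ = 2.425×10¹¹ K⁴.
1/ε₁ + 1/ε₂ − 1 = 4.762 + 1.923 − 1 = 5.685.
q = 5.67×10⁻⁸ × 2.425×10¹¹ / 5.685.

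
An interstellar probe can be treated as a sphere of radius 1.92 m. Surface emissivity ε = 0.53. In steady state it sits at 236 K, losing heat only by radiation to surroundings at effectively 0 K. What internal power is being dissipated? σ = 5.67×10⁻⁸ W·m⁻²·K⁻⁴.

Steady state: P = εσA T⁴.
A = 4πr² = 46.32 m²; T⁴ = (236)⁴ = 3.102×10⁹ K⁴.
P = 0.53 × 5.67×10⁻⁸ × 46.32 × 3.102×10⁹.

P ≈ 4320 W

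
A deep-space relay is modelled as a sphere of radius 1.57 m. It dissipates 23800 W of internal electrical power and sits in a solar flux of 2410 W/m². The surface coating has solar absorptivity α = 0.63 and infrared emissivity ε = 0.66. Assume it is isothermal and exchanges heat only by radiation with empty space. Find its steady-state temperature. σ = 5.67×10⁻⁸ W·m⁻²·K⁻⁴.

T ≈ 419 K

At steady state, absorbed solar power + internal power = radiated power.
Absorbed: α·S·A_cross = 0.63·2410·7.744 = 11760 W (cross-section πr²).
Total input = 11760 + 23800 = 35560 W.
Radiated: εσ·A_surf·T⁴ with A_surf = 4πr² = 30.97 m².
T⁴ = 35560/(0.66·5.67×10⁻⁸·30.97) = 3.068×10¹⁰ K⁴.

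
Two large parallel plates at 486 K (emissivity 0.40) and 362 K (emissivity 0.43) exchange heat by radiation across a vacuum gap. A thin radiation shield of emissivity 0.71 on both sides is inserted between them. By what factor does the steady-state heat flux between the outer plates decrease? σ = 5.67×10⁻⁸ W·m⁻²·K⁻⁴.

Without shield: q₀ = σΔ(T⁴)/(1/ε₁+1/ε₂−1) with denominator 3.826.
With shield the two gaps are in series; the resistances add: (1/ε₁+1/ε_s−1)+(1/ε_s+1/ε₂−1) = 2.908+2.734 = 5.642.
Heat-flux ratio q₀/q = 5.642/3.826.

factor ≈ 1.47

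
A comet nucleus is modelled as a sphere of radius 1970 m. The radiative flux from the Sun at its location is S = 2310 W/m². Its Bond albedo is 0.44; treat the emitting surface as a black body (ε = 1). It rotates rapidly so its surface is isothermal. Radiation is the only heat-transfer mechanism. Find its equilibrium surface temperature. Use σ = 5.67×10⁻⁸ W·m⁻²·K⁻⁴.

At equilibrium, absorbed power = emitted power.
Absorbing cross-section = πr² = 1.219×10⁷ m²; emitting surface = 4πr² = 4.877×10⁷ m² (ratio 4).
(1−a)S·A_cross = εσ·A_surf·T⁴  ⇒  T⁴ = (1−a)S/(4σ).
T⁴ = 0.560·2310/(4·5.67×10⁻⁸) = 5.704×10⁹ K⁴.
T = (5.704×10⁹)^(1/4).

T ≈ 275 K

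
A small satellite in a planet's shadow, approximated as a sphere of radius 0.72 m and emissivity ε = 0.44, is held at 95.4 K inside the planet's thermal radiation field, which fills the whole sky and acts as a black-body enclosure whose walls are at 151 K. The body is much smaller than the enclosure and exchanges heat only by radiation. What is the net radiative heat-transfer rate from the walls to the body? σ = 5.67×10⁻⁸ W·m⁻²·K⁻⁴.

For a small grey body in a large enclosure: P_net = εσA(T_body⁴ − T_wall⁴).
A = 4πr² = 6.514 m²; T_body⁴ − T_wall⁴ = 8.283×10⁷ − 5.199×10⁸ = -4.371×10⁸ K⁴.
|P_net| = 0.44·5.67×10⁻⁸·6.514·4.371×10⁸.

P_net ≈ 71.0 W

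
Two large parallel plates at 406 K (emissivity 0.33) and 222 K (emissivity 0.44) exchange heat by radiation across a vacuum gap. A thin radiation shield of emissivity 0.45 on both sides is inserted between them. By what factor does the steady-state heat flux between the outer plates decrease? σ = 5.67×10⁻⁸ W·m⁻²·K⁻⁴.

factor ≈ 1.80

Without shield: q₀ = σΔ(T⁴)/(1/ε₁+1/ε₂−1) with denominator 4.303.
With shield the two gaps are in series; the resistances add: (1/ε₁+1/ε_s−1)+(1/ε_s+1/ε₂−1) = 4.253+3.495 = 7.747.
Heat-flux ratio q₀/q = 7.747/4.303.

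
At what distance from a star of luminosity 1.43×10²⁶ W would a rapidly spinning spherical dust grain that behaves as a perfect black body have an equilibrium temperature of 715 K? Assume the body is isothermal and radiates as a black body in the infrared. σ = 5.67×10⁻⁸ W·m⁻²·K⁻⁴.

d ≈ 1.39×10¹⁰ m

For an isothermal black-emitting sphere, (1−a)S·πr² = σ·4πr²·T⁴ ⇒ S = 4σT⁴/(1−a).
S = 4·5.67×10⁻⁸·(715)⁴/1.00 = 59270 W/m².
Flux falls as S = L/(4πd²), so d = √(L/(4πS)) = √(1.43×10²⁶/(4π·59270)).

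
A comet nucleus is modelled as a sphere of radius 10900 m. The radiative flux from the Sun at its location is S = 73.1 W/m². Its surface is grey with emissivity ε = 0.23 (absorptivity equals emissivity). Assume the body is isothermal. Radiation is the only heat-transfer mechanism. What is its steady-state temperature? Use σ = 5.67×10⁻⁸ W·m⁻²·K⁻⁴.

At equilibrium, absorbed power = emitted power.
Absorbing cross-section = πr² = 3.733×10⁸ m²; emitting surface = 4πr² = 1.493×10⁹ m² (ratio 4).
εS·A_cross = εσ·A_surf·T⁴  ⇒  T⁴ = S/(4σ)   (ε cancels).
T⁴ = 73.1/(4·5.67×10⁻⁸) = 3.223×10⁸ K⁴.
T = (3.223×10⁸)^(1/4).

T ≈ 134 K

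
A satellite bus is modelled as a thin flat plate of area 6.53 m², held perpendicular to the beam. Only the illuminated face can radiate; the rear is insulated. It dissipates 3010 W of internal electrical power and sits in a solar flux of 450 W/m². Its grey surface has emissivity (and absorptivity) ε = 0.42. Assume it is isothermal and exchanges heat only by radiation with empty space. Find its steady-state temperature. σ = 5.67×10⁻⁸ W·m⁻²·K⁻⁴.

At steady state, absorbed solar power + internal power = radiated power.
Absorbed: α·S·A_cross = 0.42·450·6.530 = 1234 W (cross-section A).
Total input = 1234 + 3010 = 4244 W.
Radiated: εσ·A_surf·T⁴ with A_surf = A = 6.530 m².
T⁴ = 4244/(0.42·5.67×10⁻⁸·6.530) = 2.729×10¹⁰ K⁴.

T ≈ 406 K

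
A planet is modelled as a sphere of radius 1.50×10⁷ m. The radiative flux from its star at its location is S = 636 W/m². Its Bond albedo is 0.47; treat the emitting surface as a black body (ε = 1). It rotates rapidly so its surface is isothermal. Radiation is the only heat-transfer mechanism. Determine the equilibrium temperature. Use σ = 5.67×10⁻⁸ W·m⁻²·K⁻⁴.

At equilibrium, absorbed power = emitted power.
Absorbing cross-section = πr² = 7.069×10¹⁴ m²; emitting surface = 4πr² = 2.827×10¹⁵ m² (ratio 4).
(1−a)S·A_cross = εσ·A_surf·T⁴  ⇒  T⁴ = (1−a)S/(4σ).
T⁴ = 0.530·636/(4·5.67×10⁻⁸) = 1.486×10⁹ K⁴.
T = (1.486×10⁹)^(1/4).

T ≈ 196 K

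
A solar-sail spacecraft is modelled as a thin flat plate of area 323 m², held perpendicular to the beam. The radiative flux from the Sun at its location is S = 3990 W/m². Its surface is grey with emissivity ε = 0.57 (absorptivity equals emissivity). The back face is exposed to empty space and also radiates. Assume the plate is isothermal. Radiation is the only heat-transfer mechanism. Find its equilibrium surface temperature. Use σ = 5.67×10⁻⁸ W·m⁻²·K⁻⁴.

T ≈ 433 K

At equilibrium, absorbed power = emitted power.
Absorbing cross-section = A = 323.0 m²; emitting surface = 2A = 646.0 m² (ratio 2).
εS·A_cross = εσ·A_surf·T⁴  ⇒  T⁴ = S/(2σ)   (ε cancels).
T⁴ = 3990/(2·5.67×10⁻⁸) = 3.519×10¹⁰ K⁴.
T = (3.519×10¹⁰)^(1/4).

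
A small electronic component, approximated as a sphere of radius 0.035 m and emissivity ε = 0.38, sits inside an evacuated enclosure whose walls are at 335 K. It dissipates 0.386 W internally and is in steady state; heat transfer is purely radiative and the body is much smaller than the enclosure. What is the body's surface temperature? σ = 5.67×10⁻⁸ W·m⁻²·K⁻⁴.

For a small grey body in a large enclosure, net radiated power = εσA(T⁴ − T_w⁴).
Steady state: P = εσA(T⁴ − T_w⁴) with A = 4πr² = 0.01539 m².
T⁴ = P/(εσA) + T_w⁴ = 0.386/(0.38·5.67×10⁻⁸·0.01539) + (335)⁴
    = 1.164×10⁹ + 1.259×10¹⁰ = 1.376×10¹⁰ K⁴.

T ≈ 342 K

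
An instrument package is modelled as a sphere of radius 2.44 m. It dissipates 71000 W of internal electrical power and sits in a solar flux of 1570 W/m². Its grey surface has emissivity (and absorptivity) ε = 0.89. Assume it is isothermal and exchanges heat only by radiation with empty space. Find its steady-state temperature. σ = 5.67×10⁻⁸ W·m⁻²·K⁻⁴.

At steady state, absorbed solar power + internal power = radiated power.
Absorbed: α·S·A_cross = 0.89·1570·18.70 = 26130 W (cross-section πr²).
Total input = 26130 + 71000 = 97130 W.
Radiated: εσ·A_surf·T⁴ with A_surf = 4πr² = 74.82 m².
T⁴ = 97130/(0.89·5.67×10⁻⁸·74.82) = 2.573×10¹⁰ K⁴.

T ≈ 401 K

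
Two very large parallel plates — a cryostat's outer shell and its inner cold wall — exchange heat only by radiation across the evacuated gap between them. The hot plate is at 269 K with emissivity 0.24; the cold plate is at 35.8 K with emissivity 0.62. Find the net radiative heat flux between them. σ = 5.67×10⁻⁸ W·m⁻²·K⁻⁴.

q ≈ 62.1 W/m²

For two infinite grey parallel plates, q = σ(T₁⁴ − T₂⁴)/(1/ε₁ + 1/ε₂ − 1).
T₁⁴ − T₂⁴ = 5.236×10⁹ − 1.643×10⁶ = 5.234×10⁹ K⁴.
1/ε₁ + 1/ε₂ − 1 = 4.167 + 1.613 − 1 = 4.780.
q = 5.67×10⁻⁸ × 5.234×10⁹ / 4.780.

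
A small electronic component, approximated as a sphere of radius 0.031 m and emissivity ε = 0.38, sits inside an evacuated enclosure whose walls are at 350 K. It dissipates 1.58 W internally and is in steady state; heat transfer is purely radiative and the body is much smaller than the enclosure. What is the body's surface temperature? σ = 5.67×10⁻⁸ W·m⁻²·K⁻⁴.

T ≈ 381 K

For a small grey body in a large enclosure, net radiated power = εσA(T⁴ − T_w⁴).
Steady state: P = εσA(T⁴ − T_w⁴) with A = 4πr² = 0.01208 m².
T⁴ = P/(εσA) + T_w⁴ = 1.58/(0.38·5.67×10⁻⁸·0.01208) + (350)⁴
    = 6.072×10⁹ + 1.501×10¹⁰ = 2.108×10¹⁰ K⁴.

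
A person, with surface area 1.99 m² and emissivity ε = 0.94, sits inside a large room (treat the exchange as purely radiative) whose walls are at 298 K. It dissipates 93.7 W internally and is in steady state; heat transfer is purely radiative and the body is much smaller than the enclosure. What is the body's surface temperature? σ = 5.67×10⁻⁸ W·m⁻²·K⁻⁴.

T ≈ 306 K

For a small grey body in a large enclosure, net radiated power = εσA(T⁴ − T_w⁴).
Steady state: P = εσA(T⁴ − T_w⁴) with A = 1.99 m².
T⁴ = P/(εσA) + T_w⁴ = 93.7/(0.94·5.67×10⁻⁸·1.990) + (298)⁴
    = 8.834×10⁸ + 7.886×10⁹ = 8.770×10⁹ K⁴.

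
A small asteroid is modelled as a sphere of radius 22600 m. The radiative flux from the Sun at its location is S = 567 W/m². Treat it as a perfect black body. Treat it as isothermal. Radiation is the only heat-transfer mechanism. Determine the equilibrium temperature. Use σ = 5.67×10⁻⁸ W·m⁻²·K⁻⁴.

T ≈ 224 K

At equilibrium, absorbed power = emitted power.
Absorbing cross-section = πr² = 1.605×10⁹ m²; emitting surface = 4πr² = 6.418×10⁹ m² (ratio 4).
S·A_cross = εσ·A_surf·T⁴  ⇒  T⁴ = S/(4σ).
T⁴ = 1.00·567/(4·5.67×10⁻⁸) = 2.500×10⁹ K⁴.
T = (2.500×10⁹)^(1/4).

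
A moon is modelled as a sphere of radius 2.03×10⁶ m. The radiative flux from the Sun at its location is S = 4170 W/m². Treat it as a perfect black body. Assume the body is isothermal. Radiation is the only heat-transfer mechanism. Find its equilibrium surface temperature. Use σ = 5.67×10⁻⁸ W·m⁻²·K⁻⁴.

At equilibrium, absorbed power = emitted power.
Absorbing cross-section = πr² = 1.295×10¹³ m²; emitting surface = 4πr² = 5.178×10¹³ m² (ratio 4).
S·A_cross = εσ·A_surf·T⁴  ⇒  T⁴ = S/(4σ).
T⁴ = 1.00·4170/(4·5.67×10⁻⁸) = 1.839×10¹⁰ K⁴.
T = (1.839×10¹⁰)^(1/4).

T ≈ 368 K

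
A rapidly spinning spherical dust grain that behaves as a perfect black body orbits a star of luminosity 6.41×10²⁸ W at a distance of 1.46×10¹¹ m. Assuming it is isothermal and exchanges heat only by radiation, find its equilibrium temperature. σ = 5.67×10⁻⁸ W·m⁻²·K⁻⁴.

T ≈ 1010 K

First find the stellar flux at distance d: S = L/(4πd²) = 6.41×10²⁸/(4π·(1.46×10¹¹)²) = 2.393×10⁵ W/m².
For an isothermal sphere, absorbed (1−a)S·πr² = emitted σ·4πr²·T⁴, so T⁴ = (1−a)S/(4σ).
T⁴ = 1.00·2.393×10⁵/(4·5.67×10⁻⁸) = 1.055×10¹² K⁴.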